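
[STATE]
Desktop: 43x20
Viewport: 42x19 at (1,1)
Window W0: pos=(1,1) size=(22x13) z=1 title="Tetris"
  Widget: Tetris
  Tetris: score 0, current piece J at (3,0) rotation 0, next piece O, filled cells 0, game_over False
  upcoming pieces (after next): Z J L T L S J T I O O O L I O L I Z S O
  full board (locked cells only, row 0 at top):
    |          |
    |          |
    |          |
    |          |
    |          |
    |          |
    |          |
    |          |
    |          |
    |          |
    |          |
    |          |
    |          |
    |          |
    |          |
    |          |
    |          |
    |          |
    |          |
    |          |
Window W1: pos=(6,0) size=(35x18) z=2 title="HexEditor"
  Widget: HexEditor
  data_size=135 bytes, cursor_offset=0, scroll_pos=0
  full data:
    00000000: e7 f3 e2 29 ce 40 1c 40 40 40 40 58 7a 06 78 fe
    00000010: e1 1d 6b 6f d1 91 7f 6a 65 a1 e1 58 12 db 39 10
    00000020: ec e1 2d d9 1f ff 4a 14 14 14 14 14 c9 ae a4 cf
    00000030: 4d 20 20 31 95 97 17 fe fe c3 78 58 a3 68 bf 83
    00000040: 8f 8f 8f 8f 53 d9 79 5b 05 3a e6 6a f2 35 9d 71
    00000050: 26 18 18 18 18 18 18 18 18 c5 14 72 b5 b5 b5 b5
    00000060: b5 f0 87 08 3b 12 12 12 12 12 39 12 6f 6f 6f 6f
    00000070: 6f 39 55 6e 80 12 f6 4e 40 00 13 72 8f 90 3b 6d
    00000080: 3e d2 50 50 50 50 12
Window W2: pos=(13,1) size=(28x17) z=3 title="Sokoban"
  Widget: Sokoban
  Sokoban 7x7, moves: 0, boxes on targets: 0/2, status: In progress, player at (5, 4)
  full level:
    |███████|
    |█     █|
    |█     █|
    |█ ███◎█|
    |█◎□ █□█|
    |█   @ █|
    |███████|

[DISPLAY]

┏━━━━┃ HexEd┏━━━━━━━━━━━━━━━━━━━━━━━━━━┓  
┃ Tet┠──────┃ Sokoban                  ┃  
┠────┃000000┠──────────────────────────┨  
┃    ┃000000┃███████                   ┃  
┃    ┃000000┃█     █                   ┃  
┃    ┃000000┃█     █                   ┃  
┃    ┃000000┃█ ███◎█                   ┃  
┃    ┃000000┃█◎□ █□█                   ┃  
┃    ┃000000┃█   @ █                   ┃  
┃    ┃000000┃███████                   ┃  
┃    ┃000000┃Moves: 0  0/2             ┃  
┃    ┃      ┃                          ┃  
┗━━━━┃      ┃                          ┃  
     ┃      ┃                          ┃  
     ┃      ┃                          ┃  
     ┃      ┃                          ┃  
     ┗━━━━━━┗━━━━━━━━━━━━━━━━━━━━━━━━━━┛  
                                          
                                          


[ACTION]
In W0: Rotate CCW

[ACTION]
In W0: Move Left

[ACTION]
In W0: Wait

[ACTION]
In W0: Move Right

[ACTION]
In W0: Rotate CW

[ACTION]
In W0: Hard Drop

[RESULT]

┏━━━━┃ HexEd┏━━━━━━━━━━━━━━━━━━━━━━━━━━┓  
┃ Tet┠──────┃ Sokoban                  ┃  
┠────┃000000┠──────────────────────────┨  
┃    ┃000000┃███████                   ┃  
┃    ┃000000┃█     █                   ┃  
┃    ┃000000┃█     █                   ┃  
┃    ┃000000┃█ ███◎█                   ┃  
┃    ┃000000┃█◎□ █□█                   ┃  
┃    ┃000000┃█   @ █                   ┃  
┃    ┃000000┃███████                   ┃  
┃   █┃000000┃Moves: 0  0/2             ┃  
┃   █┃      ┃                          ┃  
┗━━━━┃      ┃                          ┃  
     ┃      ┃                          ┃  
     ┃      ┃                          ┃  
     ┃      ┃                          ┃  
     ┗━━━━━━┗━━━━━━━━━━━━━━━━━━━━━━━━━━┛  
                                          
                                          


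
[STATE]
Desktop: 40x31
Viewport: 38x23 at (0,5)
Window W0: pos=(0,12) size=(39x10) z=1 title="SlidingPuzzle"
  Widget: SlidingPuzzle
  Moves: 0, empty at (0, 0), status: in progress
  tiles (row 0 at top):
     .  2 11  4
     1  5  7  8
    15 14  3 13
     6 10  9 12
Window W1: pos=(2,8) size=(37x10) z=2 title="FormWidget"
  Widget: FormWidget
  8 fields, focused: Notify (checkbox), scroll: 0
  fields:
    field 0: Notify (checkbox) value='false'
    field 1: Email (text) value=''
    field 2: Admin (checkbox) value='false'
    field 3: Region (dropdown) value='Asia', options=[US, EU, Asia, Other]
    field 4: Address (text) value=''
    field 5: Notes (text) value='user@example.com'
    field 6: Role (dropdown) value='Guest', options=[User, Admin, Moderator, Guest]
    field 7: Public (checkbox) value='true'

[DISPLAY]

                                      
                                      
                                      
  ┏━━━━━━━━━━━━━━━━━━━━━━━━━━━━━━━━━━━
  ┃ FormWidget                        
  ┠───────────────────────────────────
  ┃> Notify:     [ ]                  
┏━┃  Email:      [                   ]
┃ ┃  Admin:      [ ]                  
┠─┃  Region:     [Asia              ▼]
┃┌┃  Address:    [                   ]
┃│┃  Notes:      [user@example.com   ]
┃├┗━━━━━━━━━━━━━━━━━━━━━━━━━━━━━━━━━━━
┃│  1 │  5 │  7 │  8 │                
┃├────┼────┼────┼────┤                
┃│ 15 │ 14 │  3 │ 13 │                
┗━━━━━━━━━━━━━━━━━━━━━━━━━━━━━━━━━━━━━
                                      
                                      
                                      
                                      
                                      
                                      


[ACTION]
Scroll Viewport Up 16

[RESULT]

                                      
                                      
                                      
                                      
                                      
                                      
                                      
                                      
  ┏━━━━━━━━━━━━━━━━━━━━━━━━━━━━━━━━━━━
  ┃ FormWidget                        
  ┠───────────────────────────────────
  ┃> Notify:     [ ]                  
┏━┃  Email:      [                   ]
┃ ┃  Admin:      [ ]                  
┠─┃  Region:     [Asia              ▼]
┃┌┃  Address:    [                   ]
┃│┃  Notes:      [user@example.com   ]
┃├┗━━━━━━━━━━━━━━━━━━━━━━━━━━━━━━━━━━━
┃│  1 │  5 │  7 │  8 │                
┃├────┼────┼────┼────┤                
┃│ 15 │ 14 │  3 │ 13 │                
┗━━━━━━━━━━━━━━━━━━━━━━━━━━━━━━━━━━━━━
                                      


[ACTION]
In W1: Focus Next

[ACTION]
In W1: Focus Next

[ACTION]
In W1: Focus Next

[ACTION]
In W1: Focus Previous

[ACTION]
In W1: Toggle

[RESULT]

                                      
                                      
                                      
                                      
                                      
                                      
                                      
                                      
  ┏━━━━━━━━━━━━━━━━━━━━━━━━━━━━━━━━━━━
  ┃ FormWidget                        
  ┠───────────────────────────────────
  ┃  Notify:     [ ]                  
┏━┃  Email:      [                   ]
┃ ┃> Admin:      [x]                  
┠─┃  Region:     [Asia              ▼]
┃┌┃  Address:    [                   ]
┃│┃  Notes:      [user@example.com   ]
┃├┗━━━━━━━━━━━━━━━━━━━━━━━━━━━━━━━━━━━
┃│  1 │  5 │  7 │  8 │                
┃├────┼────┼────┼────┤                
┃│ 15 │ 14 │  3 │ 13 │                
┗━━━━━━━━━━━━━━━━━━━━━━━━━━━━━━━━━━━━━
                                      


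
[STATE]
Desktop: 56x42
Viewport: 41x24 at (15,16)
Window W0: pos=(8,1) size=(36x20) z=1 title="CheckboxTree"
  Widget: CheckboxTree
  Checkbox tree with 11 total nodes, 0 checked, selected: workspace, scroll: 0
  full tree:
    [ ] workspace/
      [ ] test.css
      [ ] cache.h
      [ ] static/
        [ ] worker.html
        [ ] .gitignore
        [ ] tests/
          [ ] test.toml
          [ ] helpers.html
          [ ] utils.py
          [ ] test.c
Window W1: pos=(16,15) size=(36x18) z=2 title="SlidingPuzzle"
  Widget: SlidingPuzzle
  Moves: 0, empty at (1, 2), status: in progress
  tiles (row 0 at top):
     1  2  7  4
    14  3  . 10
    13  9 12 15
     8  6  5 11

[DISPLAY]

 ┃ SlidingPuzzle                    ┃    
 ┠──────────────────────────────────┨    
 ┃┌────┬────┬────┬────┐             ┃    
 ┃│  1 │  2 │  7 │  4 │             ┃    
━┃├────┼────┼────┼────┤             ┃    
 ┃│ 14 │  3 │    │ 10 │             ┃    
 ┃├────┼────┼────┼────┤             ┃    
 ┃│ 13 │  9 │ 12 │ 15 │             ┃    
 ┃├────┼────┼────┼────┤             ┃    
 ┃│  8 │  6 │  5 │ 11 │             ┃    
 ┃└────┴────┴────┴────┘             ┃    
 ┃Moves: 0                          ┃    
 ┃                                  ┃    
 ┃                                  ┃    
 ┃                                  ┃    
 ┃                                  ┃    
 ┗━━━━━━━━━━━━━━━━━━━━━━━━━━━━━━━━━━┛    
                                         
                                         
                                         
                                         
                                         
                                         
                                         


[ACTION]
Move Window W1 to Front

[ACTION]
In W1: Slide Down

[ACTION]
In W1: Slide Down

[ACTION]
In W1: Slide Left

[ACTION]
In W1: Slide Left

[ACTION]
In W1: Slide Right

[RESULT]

 ┃ SlidingPuzzle                    ┃    
 ┠──────────────────────────────────┨    
 ┃┌────┬────┬────┬────┐             ┃    
 ┃│  1 │  2 │    │  4 │             ┃    
━┃├────┼────┼────┼────┤             ┃    
 ┃│ 14 │  3 │  7 │ 10 │             ┃    
 ┃├────┼────┼────┼────┤             ┃    
 ┃│ 13 │  9 │ 12 │ 15 │             ┃    
 ┃├────┼────┼────┼────┤             ┃    
 ┃│  8 │  6 │  5 │ 11 │             ┃    
 ┃└────┴────┴────┴────┘             ┃    
 ┃Moves: 3                          ┃    
 ┃                                  ┃    
 ┃                                  ┃    
 ┃                                  ┃    
 ┃                                  ┃    
 ┗━━━━━━━━━━━━━━━━━━━━━━━━━━━━━━━━━━┛    
                                         
                                         
                                         
                                         
                                         
                                         
                                         


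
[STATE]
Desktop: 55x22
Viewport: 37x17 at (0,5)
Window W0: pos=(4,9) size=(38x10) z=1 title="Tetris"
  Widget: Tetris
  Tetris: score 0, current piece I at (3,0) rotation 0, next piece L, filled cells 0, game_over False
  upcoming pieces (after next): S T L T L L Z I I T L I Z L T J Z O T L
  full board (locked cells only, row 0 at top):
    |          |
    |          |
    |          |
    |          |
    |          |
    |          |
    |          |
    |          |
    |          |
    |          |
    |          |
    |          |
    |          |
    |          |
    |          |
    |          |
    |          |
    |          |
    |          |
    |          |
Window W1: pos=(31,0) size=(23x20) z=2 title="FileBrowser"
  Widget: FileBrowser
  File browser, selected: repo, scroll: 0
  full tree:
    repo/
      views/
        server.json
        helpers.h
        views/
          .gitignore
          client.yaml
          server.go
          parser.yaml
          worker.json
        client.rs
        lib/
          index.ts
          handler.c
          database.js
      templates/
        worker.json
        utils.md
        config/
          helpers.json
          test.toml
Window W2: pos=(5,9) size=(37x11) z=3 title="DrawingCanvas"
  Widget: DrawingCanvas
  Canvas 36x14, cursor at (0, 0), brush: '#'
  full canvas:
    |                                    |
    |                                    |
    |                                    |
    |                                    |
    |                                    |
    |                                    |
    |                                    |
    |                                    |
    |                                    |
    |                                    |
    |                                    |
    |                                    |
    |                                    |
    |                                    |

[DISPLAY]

                               ┃    [
                               ┃     
                               ┃     
                               ┃     
    ┏┏━━━━━━━━━━━━━━━━━━━━━━━━━━━━━━━
    ┃┃ DrawingCanvas                 
    ┠┠───────────────────────────────
    ┃┃+                              
    ┃┃                               
    ┃┃                               
    ┃┃                               
    ┃┃                               
    ┃┃                               
    ┗┃                               
     ┗━━━━━━━━━━━━━━━━━━━━━━━━━━━━━━━
                                     
                                     


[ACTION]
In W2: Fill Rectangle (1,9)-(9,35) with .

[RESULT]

                               ┃    [
                               ┃     
                               ┃     
                               ┃     
    ┏┏━━━━━━━━━━━━━━━━━━━━━━━━━━━━━━━
    ┃┃ DrawingCanvas                 
    ┠┠───────────────────────────────
    ┃┃+                              
    ┃┃         ......................
    ┃┃         ......................
    ┃┃         ......................
    ┃┃         ......................
    ┃┃         ......................
    ┗┃         ......................
     ┗━━━━━━━━━━━━━━━━━━━━━━━━━━━━━━━
                                     
                                     


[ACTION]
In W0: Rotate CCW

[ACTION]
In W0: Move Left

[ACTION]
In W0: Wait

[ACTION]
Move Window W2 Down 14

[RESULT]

                               ┃    [
                               ┃     
                               ┃     
                               ┃     
    ┏━━━━━━━━━━━━━━━━━━━━━━━━━━┃     
    ┃ Tetris                   ┃     
    ┠┏━━━━━━━━━━━━━━━━━━━━━━━━━━━━━━━
    ┃┃ DrawingCanvas                 
    ┃┠───────────────────────────────
    ┃┃+                              
    ┃┃         ......................
    ┃┃         ......................
    ┃┃         ......................
    ┗┃         ......................
     ┃         ......................
     ┃         ......................
     ┗━━━━━━━━━━━━━━━━━━━━━━━━━━━━━━━


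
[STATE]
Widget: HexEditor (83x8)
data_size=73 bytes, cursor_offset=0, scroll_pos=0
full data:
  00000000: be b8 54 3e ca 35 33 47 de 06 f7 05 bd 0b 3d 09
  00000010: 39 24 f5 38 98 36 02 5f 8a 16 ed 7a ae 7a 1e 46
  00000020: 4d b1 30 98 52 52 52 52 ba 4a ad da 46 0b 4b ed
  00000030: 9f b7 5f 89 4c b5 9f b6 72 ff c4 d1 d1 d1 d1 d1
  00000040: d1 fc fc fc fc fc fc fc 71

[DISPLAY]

00000000  BE b8 54 3e ca 35 33 47  de 06 f7 05 bd 0b 3d 09  |..T>.53G......=.|     
00000010  39 24 f5 38 98 36 02 5f  8a 16 ed 7a ae 7a 1e 46  |9$.8.6._...z.z.F|     
00000020  4d b1 30 98 52 52 52 52  ba 4a ad da 46 0b 4b ed  |M.0.RRRR.J..F.K.|     
00000030  9f b7 5f 89 4c b5 9f b6  72 ff c4 d1 d1 d1 d1 d1  |.._.L...r.......|     
00000040  d1 fc fc fc fc fc fc fc  71                       |........q       |     
                                                                                   
                                                                                   
                                                                                   


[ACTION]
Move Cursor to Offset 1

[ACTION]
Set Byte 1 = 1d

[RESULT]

00000000  be 1D 54 3e ca 35 33 47  de 06 f7 05 bd 0b 3d 09  |..T>.53G......=.|     
00000010  39 24 f5 38 98 36 02 5f  8a 16 ed 7a ae 7a 1e 46  |9$.8.6._...z.z.F|     
00000020  4d b1 30 98 52 52 52 52  ba 4a ad da 46 0b 4b ed  |M.0.RRRR.J..F.K.|     
00000030  9f b7 5f 89 4c b5 9f b6  72 ff c4 d1 d1 d1 d1 d1  |.._.L...r.......|     
00000040  d1 fc fc fc fc fc fc fc  71                       |........q       |     
                                                                                   
                                                                                   
                                                                                   


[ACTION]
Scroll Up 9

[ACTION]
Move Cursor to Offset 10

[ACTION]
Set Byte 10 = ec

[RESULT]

00000000  be 1d 54 3e ca 35 33 47  de 06 EC 05 bd 0b 3d 09  |..T>.53G......=.|     
00000010  39 24 f5 38 98 36 02 5f  8a 16 ed 7a ae 7a 1e 46  |9$.8.6._...z.z.F|     
00000020  4d b1 30 98 52 52 52 52  ba 4a ad da 46 0b 4b ed  |M.0.RRRR.J..F.K.|     
00000030  9f b7 5f 89 4c b5 9f b6  72 ff c4 d1 d1 d1 d1 d1  |.._.L...r.......|     
00000040  d1 fc fc fc fc fc fc fc  71                       |........q       |     
                                                                                   
                                                                                   
                                                                                   


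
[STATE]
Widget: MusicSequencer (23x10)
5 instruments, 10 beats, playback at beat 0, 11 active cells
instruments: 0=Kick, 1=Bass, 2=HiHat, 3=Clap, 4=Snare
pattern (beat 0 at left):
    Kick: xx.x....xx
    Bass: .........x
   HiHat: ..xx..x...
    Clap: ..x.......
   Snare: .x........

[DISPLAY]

      ▼123456789       
  Kick██·█····██       
  Bass·········█       
 HiHat··██··█···       
  Clap··█·······       
 Snare·█········       
                       
                       
                       
                       


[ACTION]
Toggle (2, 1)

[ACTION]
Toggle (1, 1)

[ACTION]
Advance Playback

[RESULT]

      0▼23456789       
  Kick██·█····██       
  Bass·█·······█       
 HiHat·███··█···       
  Clap··█·······       
 Snare·█········       
                       
                       
                       
                       


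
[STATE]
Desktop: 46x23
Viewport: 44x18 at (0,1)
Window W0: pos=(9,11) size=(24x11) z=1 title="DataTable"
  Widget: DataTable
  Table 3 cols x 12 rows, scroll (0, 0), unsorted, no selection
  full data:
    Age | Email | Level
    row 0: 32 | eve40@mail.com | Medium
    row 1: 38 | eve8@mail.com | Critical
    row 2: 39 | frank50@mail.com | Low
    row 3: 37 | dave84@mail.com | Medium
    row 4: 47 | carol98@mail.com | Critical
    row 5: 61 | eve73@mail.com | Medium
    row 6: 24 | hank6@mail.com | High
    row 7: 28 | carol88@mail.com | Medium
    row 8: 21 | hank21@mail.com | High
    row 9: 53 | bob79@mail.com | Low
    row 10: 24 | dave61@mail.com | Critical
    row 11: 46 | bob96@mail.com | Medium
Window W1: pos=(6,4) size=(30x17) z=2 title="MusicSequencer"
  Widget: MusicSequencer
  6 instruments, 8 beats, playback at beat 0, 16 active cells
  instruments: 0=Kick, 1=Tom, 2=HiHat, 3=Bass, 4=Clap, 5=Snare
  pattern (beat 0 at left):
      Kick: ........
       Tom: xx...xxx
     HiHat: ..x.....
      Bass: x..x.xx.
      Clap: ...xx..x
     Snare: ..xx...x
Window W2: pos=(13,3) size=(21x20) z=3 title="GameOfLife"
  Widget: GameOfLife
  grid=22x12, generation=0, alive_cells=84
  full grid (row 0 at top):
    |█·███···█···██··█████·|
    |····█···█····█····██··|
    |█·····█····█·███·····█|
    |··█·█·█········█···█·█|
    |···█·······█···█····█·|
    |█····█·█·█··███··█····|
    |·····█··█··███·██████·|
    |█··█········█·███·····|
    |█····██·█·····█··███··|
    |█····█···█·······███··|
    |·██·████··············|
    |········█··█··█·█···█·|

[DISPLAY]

                                            
                                            
             ┏━━━━━━━━━━━━━━━━━━━┓          
      ┏━━━━━━┃ GameOfLife        ┃━┓        
      ┃ Music┠───────────────────┨ ┃        
      ┠──────┃Gen: 0             ┃─┨        
      ┃      ┃·███···█···██··████┃ ┃        
      ┃  Kick┃···█···█····█····██┃ ┃        
      ┃   Tom┃·····█····█·███····┃ ┃        
      ┃ HiHat┃·█·█·█········█···█┃ ┃        
      ┃  Bass┃··█·······█···█····┃ ┃        
      ┃  Clap┃····█·█·█··███··█··┃ ┃        
      ┃ Snare┃····█··█··███·█████┃ ┃        
      ┃      ┃··█········█·███···┃ ┃        
      ┃      ┃····██·█·····█··███┃ ┃        
      ┃      ┃····█···█·······███┃ ┃        
      ┃      ┃██·████············┃ ┃        
      ┃      ┃·······█··█··█·█···┃ ┃        


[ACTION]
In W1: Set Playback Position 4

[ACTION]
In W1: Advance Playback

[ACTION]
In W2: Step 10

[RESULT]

                                            
                                            
             ┏━━━━━━━━━━━━━━━━━━━┓          
      ┏━━━━━━┃ GameOfLife        ┃━┓        
      ┃ Music┠───────────────────┨ ┃        
      ┠──────┃Gen: 10            ┃─┨        
      ┃      ┃·····██···········█┃ ┃        
      ┃  Kick┃·····███······███·█┃ ┃        
      ┃   Tom┃·····█··█·····███·█┃ ┃        
      ┃ HiHat┃·█····██···········┃ ┃        
      ┃  Bass┃██··█·█·······██··█┃ ┃        
      ┃  Clap┃█··█·············█·┃ ┃        
      ┃ Snare┃██·██·········██···┃ ┃        
      ┃      ┃···█··········███·█┃ ┃        
      ┃      ┃·██·····██····█··█·┃ ┃        
      ┃      ┃███······█·····██··┃ ┃        
      ┃      ┃······█··█····█····┃ ┃        
      ┃      ┃·······██·····█████┃ ┃        


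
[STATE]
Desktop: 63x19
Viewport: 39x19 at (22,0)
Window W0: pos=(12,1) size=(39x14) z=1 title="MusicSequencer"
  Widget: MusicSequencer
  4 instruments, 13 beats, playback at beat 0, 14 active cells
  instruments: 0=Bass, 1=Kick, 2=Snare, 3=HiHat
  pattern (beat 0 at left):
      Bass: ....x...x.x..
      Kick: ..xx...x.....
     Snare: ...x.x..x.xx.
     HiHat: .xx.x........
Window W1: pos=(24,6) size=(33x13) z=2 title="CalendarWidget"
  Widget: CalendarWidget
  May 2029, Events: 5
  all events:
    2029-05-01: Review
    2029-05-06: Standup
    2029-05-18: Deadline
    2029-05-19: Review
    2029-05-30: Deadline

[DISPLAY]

                                       
━━━━━━━━━━━━━━━━━━━━━━━━━━━━┓          
uencer                      ┃          
────────────────────────────┨          
3456789012                  ┃          
·█···█·█··                  ┃          
█·┏━━━━━━━━━━━━━━━━━━━━━━━━━━━━━━━┓    
█·┃ CalendarWidget                ┃    
·█┠───────────────────────────────┨    
  ┃            May 2029           ┃    
  ┃Mo Tu We Th Fr Sa Su           ┃    
  ┃    1*  2  3  4  5  6*         ┃    
  ┃ 7  8  9 10 11 12 13           ┃    
  ┃14 15 16 17 18* 19* 20         ┃    
━━┃21 22 23 24 25 26 27           ┃    
  ┃28 29 30* 31                   ┃    
  ┃                               ┃    
  ┃                               ┃    
  ┗━━━━━━━━━━━━━━━━━━━━━━━━━━━━━━━┛    


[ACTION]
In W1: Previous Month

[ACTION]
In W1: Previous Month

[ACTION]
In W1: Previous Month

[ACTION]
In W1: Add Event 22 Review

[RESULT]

                                       
━━━━━━━━━━━━━━━━━━━━━━━━━━━━┓          
uencer                      ┃          
────────────────────────────┨          
3456789012                  ┃          
·█···█·█··                  ┃          
█·┏━━━━━━━━━━━━━━━━━━━━━━━━━━━━━━━┓    
█·┃ CalendarWidget                ┃    
·█┠───────────────────────────────┨    
  ┃         February 2029         ┃    
  ┃Mo Tu We Th Fr Sa Su           ┃    
  ┃          1  2  3  4           ┃    
  ┃ 5  6  7  8  9 10 11           ┃    
  ┃12 13 14 15 16 17 18           ┃    
━━┃19 20 21 22* 23 24 25          ┃    
  ┃26 27 28                       ┃    
  ┃                               ┃    
  ┃                               ┃    
  ┗━━━━━━━━━━━━━━━━━━━━━━━━━━━━━━━┛    


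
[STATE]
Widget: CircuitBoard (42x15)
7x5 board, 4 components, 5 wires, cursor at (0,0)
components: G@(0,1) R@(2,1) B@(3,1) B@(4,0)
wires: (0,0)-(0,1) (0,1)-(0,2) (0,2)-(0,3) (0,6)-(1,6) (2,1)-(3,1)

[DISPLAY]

   0 1 2 3 4 5 6                          
0  [.]─ G ─ · ─ ·           ·             
                            │             
1                           ·             
                                          
2       R                                 
        │                                 
3       B                                 
                                          
4   B                                     
Cursor: (0,0)                             
                                          
                                          
                                          
                                          


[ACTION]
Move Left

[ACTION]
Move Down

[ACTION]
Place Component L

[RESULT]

   0 1 2 3 4 5 6                          
0   · ─ G ─ · ─ ·           ·             
                            │             
1  [L]                      ·             
                                          
2       R                                 
        │                                 
3       B                                 
                                          
4   B                                     
Cursor: (1,0)                             
                                          
                                          
                                          
                                          


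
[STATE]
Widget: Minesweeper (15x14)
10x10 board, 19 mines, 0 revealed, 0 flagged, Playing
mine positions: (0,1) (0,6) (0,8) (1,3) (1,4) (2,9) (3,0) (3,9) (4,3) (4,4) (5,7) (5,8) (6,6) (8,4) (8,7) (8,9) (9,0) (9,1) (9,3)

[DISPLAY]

■■■■■■■■■■     
■■■■■■■■■■     
■■■■■■■■■■     
■■■■■■■■■■     
■■■■■■■■■■     
■■■■■■■■■■     
■■■■■■■■■■     
■■■■■■■■■■     
■■■■■■■■■■     
■■■■■■■■■■     
               
               
               
               


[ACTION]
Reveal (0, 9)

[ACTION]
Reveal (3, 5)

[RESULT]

■■■■■■■■■1     
■■■■■■■■■■     
■■■■■■■■■■     
■■■■■1■■■■     
■■■■■■■■■■     
■■■■■■■■■■     
■■■■■■■■■■     
■■■■■■■■■■     
■■■■■■■■■■     
■■■■■■■■■■     
               
               
               
               


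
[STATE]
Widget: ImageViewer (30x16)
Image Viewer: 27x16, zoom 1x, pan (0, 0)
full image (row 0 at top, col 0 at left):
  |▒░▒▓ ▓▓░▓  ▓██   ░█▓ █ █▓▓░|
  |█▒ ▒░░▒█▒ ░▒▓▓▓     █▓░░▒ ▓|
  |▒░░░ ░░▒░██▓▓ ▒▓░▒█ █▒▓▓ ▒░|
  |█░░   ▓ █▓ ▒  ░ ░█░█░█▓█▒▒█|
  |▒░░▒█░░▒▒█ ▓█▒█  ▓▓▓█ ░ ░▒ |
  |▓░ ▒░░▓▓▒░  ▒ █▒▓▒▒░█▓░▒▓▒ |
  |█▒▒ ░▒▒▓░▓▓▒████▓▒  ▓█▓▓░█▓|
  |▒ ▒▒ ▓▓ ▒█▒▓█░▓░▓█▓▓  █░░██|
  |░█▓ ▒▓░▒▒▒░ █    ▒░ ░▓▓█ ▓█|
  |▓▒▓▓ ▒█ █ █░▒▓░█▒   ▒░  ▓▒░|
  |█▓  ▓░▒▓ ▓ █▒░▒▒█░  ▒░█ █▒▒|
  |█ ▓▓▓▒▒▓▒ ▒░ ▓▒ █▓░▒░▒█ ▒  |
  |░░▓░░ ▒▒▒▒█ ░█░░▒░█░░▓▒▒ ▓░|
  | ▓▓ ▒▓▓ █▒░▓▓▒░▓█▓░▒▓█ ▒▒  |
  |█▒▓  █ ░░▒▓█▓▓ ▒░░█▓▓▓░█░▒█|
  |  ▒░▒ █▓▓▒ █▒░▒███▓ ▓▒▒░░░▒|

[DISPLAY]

▒░▒▓ ▓▓░▓  ▓██   ░█▓ █ █▓▓░   
█▒ ▒░░▒█▒ ░▒▓▓▓     █▓░░▒ ▓   
▒░░░ ░░▒░██▓▓ ▒▓░▒█ █▒▓▓ ▒░   
█░░   ▓ █▓ ▒  ░ ░█░█░█▓█▒▒█   
▒░░▒█░░▒▒█ ▓█▒█  ▓▓▓█ ░ ░▒    
▓░ ▒░░▓▓▒░  ▒ █▒▓▒▒░█▓░▒▓▒    
█▒▒ ░▒▒▓░▓▓▒████▓▒  ▓█▓▓░█▓   
▒ ▒▒ ▓▓ ▒█▒▓█░▓░▓█▓▓  █░░██   
░█▓ ▒▓░▒▒▒░ █    ▒░ ░▓▓█ ▓█   
▓▒▓▓ ▒█ █ █░▒▓░█▒   ▒░  ▓▒░   
█▓  ▓░▒▓ ▓ █▒░▒▒█░  ▒░█ █▒▒   
█ ▓▓▓▒▒▓▒ ▒░ ▓▒ █▓░▒░▒█ ▒     
░░▓░░ ▒▒▒▒█ ░█░░▒░█░░▓▒▒ ▓░   
 ▓▓ ▒▓▓ █▒░▓▓▒░▓█▓░▒▓█ ▒▒     
█▒▓  █ ░░▒▓█▓▓ ▒░░█▓▓▓░█░▒█   
  ▒░▒ █▓▓▒ █▒░▒███▓ ▓▒▒░░░▒   


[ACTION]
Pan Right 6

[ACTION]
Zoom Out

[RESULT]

▓░▓  ▓██   ░█▓ █ █▓▓░         
▒█▒ ░▒▓▓▓     █▓░░▒ ▓         
░▒░██▓▓ ▒▓░▒█ █▒▓▓ ▒░         
▓ █▓ ▒  ░ ░█░█░█▓█▒▒█         
░▒▒█ ▓█▒█  ▓▓▓█ ░ ░▒          
▓▓▒░  ▒ █▒▓▒▒░█▓░▒▓▒          
▒▓░▓▓▒████▓▒  ▓█▓▓░█▓         
▓ ▒█▒▓█░▓░▓█▓▓  █░░██         
░▒▒▒░ █    ▒░ ░▓▓█ ▓█         
█ █ █░▒▓░█▒   ▒░  ▓▒░         
▒▓ ▓ █▒░▒▒█░  ▒░█ █▒▒         
▒▓▒ ▒░ ▓▒ █▓░▒░▒█ ▒           
▒▒▒▒█ ░█░░▒░█░░▓▒▒ ▓░         
▓ █▒░▓▓▒░▓█▓░▒▓█ ▒▒           
 ░░▒▓█▓▓ ▒░░█▓▓▓░█░▒█         
█▓▓▒ █▒░▒███▓ ▓▒▒░░░▒         


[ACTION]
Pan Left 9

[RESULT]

▒░▒▓ ▓▓░▓  ▓██   ░█▓ █ █▓▓░   
█▒ ▒░░▒█▒ ░▒▓▓▓     █▓░░▒ ▓   
▒░░░ ░░▒░██▓▓ ▒▓░▒█ █▒▓▓ ▒░   
█░░   ▓ █▓ ▒  ░ ░█░█░█▓█▒▒█   
▒░░▒█░░▒▒█ ▓█▒█  ▓▓▓█ ░ ░▒    
▓░ ▒░░▓▓▒░  ▒ █▒▓▒▒░█▓░▒▓▒    
█▒▒ ░▒▒▓░▓▓▒████▓▒  ▓█▓▓░█▓   
▒ ▒▒ ▓▓ ▒█▒▓█░▓░▓█▓▓  █░░██   
░█▓ ▒▓░▒▒▒░ █    ▒░ ░▓▓█ ▓█   
▓▒▓▓ ▒█ █ █░▒▓░█▒   ▒░  ▓▒░   
█▓  ▓░▒▓ ▓ █▒░▒▒█░  ▒░█ █▒▒   
█ ▓▓▓▒▒▓▒ ▒░ ▓▒ █▓░▒░▒█ ▒     
░░▓░░ ▒▒▒▒█ ░█░░▒░█░░▓▒▒ ▓░   
 ▓▓ ▒▓▓ █▒░▓▓▒░▓█▓░▒▓█ ▒▒     
█▒▓  █ ░░▒▓█▓▓ ▒░░█▓▓▓░█░▒█   
  ▒░▒ █▓▓▒ █▒░▒███▓ ▓▒▒░░░▒   


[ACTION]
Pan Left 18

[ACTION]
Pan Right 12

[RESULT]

██   ░█▓ █ █▓▓░               
▓▓▓     █▓░░▒ ▓               
▓ ▒▓░▒█ █▒▓▓ ▒░               
  ░ ░█░█░█▓█▒▒█               
█▒█  ▓▓▓█ ░ ░▒                
▒ █▒▓▒▒░█▓░▒▓▒                
████▓▒  ▓█▓▓░█▓               
█░▓░▓█▓▓  █░░██               
█    ▒░ ░▓▓█ ▓█               
▒▓░█▒   ▒░  ▓▒░               
▒░▒▒█░  ▒░█ █▒▒               
 ▓▒ █▓░▒░▒█ ▒                 
░█░░▒░█░░▓▒▒ ▓░               
▓▒░▓█▓░▒▓█ ▒▒                 
▓▓ ▒░░█▓▓▓░█░▒█               
▒░▒███▓ ▓▒▒░░░▒               


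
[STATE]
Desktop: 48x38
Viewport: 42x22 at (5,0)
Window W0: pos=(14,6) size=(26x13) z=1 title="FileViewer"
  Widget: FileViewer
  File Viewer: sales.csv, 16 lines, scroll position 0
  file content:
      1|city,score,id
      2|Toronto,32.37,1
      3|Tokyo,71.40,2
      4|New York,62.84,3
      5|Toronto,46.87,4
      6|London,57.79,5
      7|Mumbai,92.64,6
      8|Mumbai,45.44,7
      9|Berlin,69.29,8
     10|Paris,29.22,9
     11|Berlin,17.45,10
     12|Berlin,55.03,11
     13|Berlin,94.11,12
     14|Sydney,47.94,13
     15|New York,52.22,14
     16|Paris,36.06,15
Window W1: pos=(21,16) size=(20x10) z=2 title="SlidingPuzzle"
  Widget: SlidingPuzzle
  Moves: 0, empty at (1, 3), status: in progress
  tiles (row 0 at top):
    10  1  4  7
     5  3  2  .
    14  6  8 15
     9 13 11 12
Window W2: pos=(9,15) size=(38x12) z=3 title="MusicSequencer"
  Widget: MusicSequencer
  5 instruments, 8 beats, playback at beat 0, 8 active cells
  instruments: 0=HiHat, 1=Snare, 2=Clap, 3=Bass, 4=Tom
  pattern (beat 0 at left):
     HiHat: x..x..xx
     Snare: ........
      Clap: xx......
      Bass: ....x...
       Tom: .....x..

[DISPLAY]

                                          
                                          
                                          
                                          
                                          
                                          
         ┏━━━━━━━━━━━━━━━━━━━━━━━━┓       
         ┃ FileViewer             ┃       
         ┠────────────────────────┨       
         ┃city,score,id          ▲┃       
         ┃Toronto,32.37,1        █┃       
         ┃Tokyo,71.40,2          ░┃       
         ┃New York,62.84,3       ░┃       
         ┃Toronto,46.87,4        ░┃       
         ┃London,57.79,5         ░┃       
    ┏━━━━━━━━━━━━━━━━━━━━━━━━━━━━━━━━━━━━┓
    ┃ MusicSequencer                     ┃
    ┠────────────────────────────────────┨
    ┃      ▼1234567                      ┃
    ┃ HiHat█··█··██                      ┃
    ┃ Snare········                      ┃
    ┃  Clap██······                      ┃


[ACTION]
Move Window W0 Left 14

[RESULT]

                                          
                                          
                                          
                                          
                                          
                                          
━━━━━━━━━━━━━━━━━━━━┓                     
eViewer             ┃                     
────────────────────┨                     
,score,id          ▲┃                     
nto,32.37,1        █┃                     
o,71.40,2          ░┃                     
York,62.84,3       ░┃                     
nto,46.87,4        ░┃                     
on,57.79,5         ░┃                     
ai,9┏━━━━━━━━━━━━━━━━━━━━━━━━━━━━━━━━━━━━┓
ai,4┃ MusicSequencer                     ┃
in,6┠────────────────────────────────────┨
━━━━┃      ▼1234567                      ┃
    ┃ HiHat█··█··██                      ┃
    ┃ Snare········                      ┃
    ┃  Clap██······                      ┃


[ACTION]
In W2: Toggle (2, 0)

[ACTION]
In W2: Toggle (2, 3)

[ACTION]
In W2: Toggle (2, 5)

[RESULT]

                                          
                                          
                                          
                                          
                                          
                                          
━━━━━━━━━━━━━━━━━━━━┓                     
eViewer             ┃                     
────────────────────┨                     
,score,id          ▲┃                     
nto,32.37,1        █┃                     
o,71.40,2          ░┃                     
York,62.84,3       ░┃                     
nto,46.87,4        ░┃                     
on,57.79,5         ░┃                     
ai,9┏━━━━━━━━━━━━━━━━━━━━━━━━━━━━━━━━━━━━┓
ai,4┃ MusicSequencer                     ┃
in,6┠────────────────────────────────────┨
━━━━┃      ▼1234567                      ┃
    ┃ HiHat█··█··██                      ┃
    ┃ Snare········                      ┃
    ┃  Clap·█·█·█··                      ┃


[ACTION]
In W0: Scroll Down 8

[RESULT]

                                          
                                          
                                          
                                          
                                          
                                          
━━━━━━━━━━━━━━━━━━━━┓                     
eViewer             ┃                     
────────────────────┨                     
ai,45.44,7         ▲┃                     
in,69.29,8         ░┃                     
s,29.22,9          ░┃                     
in,17.45,10        ░┃                     
in,55.03,11        ░┃                     
in,94.11,12        ░┃                     
ey,4┏━━━━━━━━━━━━━━━━━━━━━━━━━━━━━━━━━━━━┓
York┃ MusicSequencer                     ┃
s,36┠────────────────────────────────────┨
━━━━┃      ▼1234567                      ┃
    ┃ HiHat█··█··██                      ┃
    ┃ Snare········                      ┃
    ┃  Clap·█·█·█··                      ┃
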